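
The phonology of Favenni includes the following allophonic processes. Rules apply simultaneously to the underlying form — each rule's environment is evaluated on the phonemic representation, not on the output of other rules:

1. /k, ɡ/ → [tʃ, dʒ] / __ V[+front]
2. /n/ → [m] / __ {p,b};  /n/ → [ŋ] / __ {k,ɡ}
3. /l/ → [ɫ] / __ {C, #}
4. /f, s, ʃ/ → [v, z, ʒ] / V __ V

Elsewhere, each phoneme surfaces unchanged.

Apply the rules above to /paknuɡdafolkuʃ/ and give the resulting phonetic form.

[paknuɡdavoɫkuʃ]

/p/ stays [p].
/a/ (between /p/ and /k/) is unaffected → [a].
/k/ (between /a/ and /n/): rule 1 targets it, but not before a front vowel → unchanged [k].
/n/ (between /k/ and /u/): rule 2 targets it, but not before a labial or velar stop → unchanged [n].
/u/ stays [u].
/ɡ/ (between /u/ and /d/) fails the environment for rule 1, so it stays [ɡ].
/d/ — not in any rule's target class → [d].
/a/ stays [a].
/f/ (between /a/ and /o/): between two vowels, so rule 4 applies → [v].
/o/ — not in any rule's target class → [o].
/l/ — between /o/ and /k/, word-finally or immediately before a consonant — surfaces as [ɫ] (rule 3).
/k/ (between /l/ and /u/) is in the target of rule 1 but the environment (before a front vowel) is not met → [k].
/u/ (between /k/ and /ʃ/): no rule targets it → [u].
/ʃ/ (word-final) fails the environment for rule 4, so it stays [ʃ].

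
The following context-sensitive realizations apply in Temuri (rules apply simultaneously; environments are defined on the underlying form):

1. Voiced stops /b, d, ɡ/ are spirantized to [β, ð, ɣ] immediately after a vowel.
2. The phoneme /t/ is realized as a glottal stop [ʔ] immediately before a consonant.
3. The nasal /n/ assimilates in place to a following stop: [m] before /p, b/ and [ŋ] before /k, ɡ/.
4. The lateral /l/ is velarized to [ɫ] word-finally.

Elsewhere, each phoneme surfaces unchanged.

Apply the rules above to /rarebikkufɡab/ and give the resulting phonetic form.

[rareβikkufɡaβ]

/r/ — not in any rule's target class → [r].
/a/ — not in any rule's target class → [a].
/r/ (between /a/ and /e/): no rule targets it → [r].
/e/ stays [e].
/b/ (between /e/ and /i/) occurs immediately after a vowel → [β] by rule 1.
/i/ — not in any rule's target class → [i].
/k/ (between /i/ and /k/): no rule targets it → [k].
/k/ (between /k/ and /u/) is unaffected → [k].
/u/ stays [u].
/f/ (between /u/ and /ɡ/) is unaffected → [f].
/ɡ/ — between /f/ and /a/; rule 1 does not apply here → [ɡ].
/a/ — not in any rule's target class → [a].
/b/ (word-final) occurs immediately after a vowel → [β] by rule 1.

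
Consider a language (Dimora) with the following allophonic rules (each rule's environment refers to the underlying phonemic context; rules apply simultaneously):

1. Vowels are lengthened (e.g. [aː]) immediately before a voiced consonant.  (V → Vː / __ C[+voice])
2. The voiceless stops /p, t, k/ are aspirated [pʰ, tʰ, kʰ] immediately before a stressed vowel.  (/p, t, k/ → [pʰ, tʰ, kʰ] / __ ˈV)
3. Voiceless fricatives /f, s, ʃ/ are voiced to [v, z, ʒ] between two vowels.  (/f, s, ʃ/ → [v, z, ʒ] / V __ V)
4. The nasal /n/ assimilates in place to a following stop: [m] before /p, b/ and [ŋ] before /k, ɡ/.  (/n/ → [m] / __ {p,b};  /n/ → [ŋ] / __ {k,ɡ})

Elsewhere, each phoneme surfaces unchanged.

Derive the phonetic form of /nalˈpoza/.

/n/ (word-initial) fails the environment for rule 4, so it stays [n].
Rule 1 applies to /a/ (between /n/ and /l/: before a voiced consonant) → [aː].
/l/ stays [l].
/p/ (between /l/ and /o/): immediately before a stressed vowel, so rule 2 applies → [pʰ].
/o/ meets the environment for rule 1 (before a voiced consonant) → [oː].
/z/ stays [z].
/a/ (word-final): rule 1 targets it, but not before a voiced consonant → unchanged [a].

[naːlˈpʰoːza]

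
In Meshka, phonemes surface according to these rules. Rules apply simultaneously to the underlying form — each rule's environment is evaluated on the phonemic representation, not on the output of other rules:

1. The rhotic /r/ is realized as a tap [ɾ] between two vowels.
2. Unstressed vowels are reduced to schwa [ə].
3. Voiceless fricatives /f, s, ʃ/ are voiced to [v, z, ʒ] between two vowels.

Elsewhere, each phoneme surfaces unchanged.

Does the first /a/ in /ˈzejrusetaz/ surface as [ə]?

/a/ — between /t/ and /z/, in an unstressed syllable — surfaces as [ə] (rule 2).
The actual realization is [ə], which matches [ə].

Yes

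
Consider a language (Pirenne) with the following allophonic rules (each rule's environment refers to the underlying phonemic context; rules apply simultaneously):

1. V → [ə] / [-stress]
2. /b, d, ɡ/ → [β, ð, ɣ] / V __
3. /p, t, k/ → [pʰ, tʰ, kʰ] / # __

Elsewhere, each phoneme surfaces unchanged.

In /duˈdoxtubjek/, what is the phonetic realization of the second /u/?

[ə]

/u/ (between /t/ and /b/) occurs in an unstressed syllable → [ə] by rule 1.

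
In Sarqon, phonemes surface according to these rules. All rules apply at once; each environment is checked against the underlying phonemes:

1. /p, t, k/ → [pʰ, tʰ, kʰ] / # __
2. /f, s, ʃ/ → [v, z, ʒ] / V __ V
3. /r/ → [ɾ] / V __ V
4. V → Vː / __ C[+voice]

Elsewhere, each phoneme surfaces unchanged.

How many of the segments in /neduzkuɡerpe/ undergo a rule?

4

Segments that undergo a rule: /e/ → [eː] (rule 4); /u/ → [uː] (rule 4); /u/ → [uː] (rule 4); /e/ → [eː] (rule 4).
All other segments surface unchanged.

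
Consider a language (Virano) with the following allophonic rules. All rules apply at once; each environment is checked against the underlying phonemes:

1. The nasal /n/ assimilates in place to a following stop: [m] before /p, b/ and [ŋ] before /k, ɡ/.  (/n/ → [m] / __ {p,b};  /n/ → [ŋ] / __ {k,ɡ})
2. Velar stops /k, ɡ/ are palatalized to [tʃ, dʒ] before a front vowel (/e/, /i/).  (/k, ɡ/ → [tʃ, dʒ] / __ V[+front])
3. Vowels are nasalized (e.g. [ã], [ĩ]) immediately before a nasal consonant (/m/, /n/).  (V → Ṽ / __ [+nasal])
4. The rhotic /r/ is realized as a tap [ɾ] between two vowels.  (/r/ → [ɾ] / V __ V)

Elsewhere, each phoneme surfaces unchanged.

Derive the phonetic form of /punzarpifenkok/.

[pũnzarpifẽŋkok]

/p/ stays [p].
/u/ (between /p/ and /n/) occurs before a nasal consonant → [ũ] by rule 3.
/n/ (between /u/ and /z/) fails the environment for rule 1, so it stays [n].
/z/ (between /n/ and /a/) is unaffected → [z].
/a/ (between /z/ and /r/) is in the target of rule 3 but the environment (before a nasal consonant) is not met → [a].
/r/ (between /a/ and /p/): rule 4 targets it, but not between two vowels → unchanged [r].
/p/ — not in any rule's target class → [p].
/i/ (between /p/ and /f/): rule 3 targets it, but not before a nasal consonant → unchanged [i].
/f/ — not in any rule's target class → [f].
Rule 3 applies to /e/ (between /f/ and /n/: before a nasal consonant) → [ẽ].
/n/ meets the environment for rule 1 (before a labial or velar stop) → [ŋ].
/k/ (between /n/ and /o/): rule 2 targets it, but not before a front vowel → unchanged [k].
/o/ (between /k/ and /k/) fails the environment for rule 3, so it stays [o].
/k/ (word-final) is in the target of rule 2 but the environment (before a front vowel) is not met → [k].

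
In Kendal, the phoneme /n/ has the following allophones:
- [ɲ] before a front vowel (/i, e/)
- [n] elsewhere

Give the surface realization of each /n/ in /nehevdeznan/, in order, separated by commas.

Occurrence 1 (position 1): before a front vowel (/i, e/) → [ɲ].
Occurrence 2 (position 9): no conditioning environment matches → elsewhere allophone [n].
Occurrence 3 (position 11): no conditioning environment matches → elsewhere allophone [n].

[ɲ], [n], [n]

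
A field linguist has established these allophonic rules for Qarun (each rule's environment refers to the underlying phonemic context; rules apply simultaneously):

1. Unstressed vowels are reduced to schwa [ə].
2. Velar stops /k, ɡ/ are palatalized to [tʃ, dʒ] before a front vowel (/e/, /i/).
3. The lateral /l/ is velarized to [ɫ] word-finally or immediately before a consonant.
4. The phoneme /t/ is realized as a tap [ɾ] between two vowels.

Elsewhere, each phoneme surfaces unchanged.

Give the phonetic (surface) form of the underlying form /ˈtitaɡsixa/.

/t/ (word-initial) is in the target of rule 4 but the environment (between two vowels) is not met → [t].
/i/ (between /t/ and /t/) is in the target of rule 1 but the environment (in an unstressed syllable) is not met → [i].
Rule 4 applies to /t/ (between /i/ and /a/: between two vowels) → [ɾ].
/a/ (between /t/ and /ɡ/): in an unstressed syllable, so rule 1 applies → [ə].
/ɡ/ — between /a/ and /s/; rule 2 does not apply here → [ɡ].
/s/ — not in any rule's target class → [s].
/i/ (between /s/ and /x/) occurs in an unstressed syllable → [ə] by rule 1.
/x/ (between /i/ and /a/) is unaffected → [x].
Rule 1 applies to /a/ (word-final: in an unstressed syllable) → [ə].

[ˈtiɾəɡsəxə]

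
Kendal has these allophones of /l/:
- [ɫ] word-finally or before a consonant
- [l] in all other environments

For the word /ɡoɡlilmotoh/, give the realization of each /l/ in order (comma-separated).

Occurrence 1 (position 4): no conditioning environment matches → elsewhere allophone [l].
Occurrence 2 (position 6): word-finally or before a consonant → [ɫ].

[l], [ɫ]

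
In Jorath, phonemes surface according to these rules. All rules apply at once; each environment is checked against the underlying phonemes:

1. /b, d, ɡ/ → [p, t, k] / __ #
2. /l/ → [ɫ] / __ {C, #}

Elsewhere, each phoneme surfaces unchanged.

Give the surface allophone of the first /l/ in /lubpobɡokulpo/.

[l]

/l/ (word-initial) fails the environment for rule 2, so it stays [l].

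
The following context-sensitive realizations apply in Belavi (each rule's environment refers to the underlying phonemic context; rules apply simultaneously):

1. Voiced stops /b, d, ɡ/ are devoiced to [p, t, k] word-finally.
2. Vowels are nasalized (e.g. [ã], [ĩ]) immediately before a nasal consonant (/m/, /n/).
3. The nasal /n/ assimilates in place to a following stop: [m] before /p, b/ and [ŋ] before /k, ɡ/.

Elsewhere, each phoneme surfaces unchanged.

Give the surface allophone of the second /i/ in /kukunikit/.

/i/ (between /k/ and /t/) fails the environment for rule 2, so it stays [i].

[i]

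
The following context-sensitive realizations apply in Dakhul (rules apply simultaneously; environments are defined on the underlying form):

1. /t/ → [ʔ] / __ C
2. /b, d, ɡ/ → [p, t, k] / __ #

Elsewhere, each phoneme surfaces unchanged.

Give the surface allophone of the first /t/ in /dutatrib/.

[t]

/t/ (between /u/ and /a/) fails the environment for rule 1, so it stays [t].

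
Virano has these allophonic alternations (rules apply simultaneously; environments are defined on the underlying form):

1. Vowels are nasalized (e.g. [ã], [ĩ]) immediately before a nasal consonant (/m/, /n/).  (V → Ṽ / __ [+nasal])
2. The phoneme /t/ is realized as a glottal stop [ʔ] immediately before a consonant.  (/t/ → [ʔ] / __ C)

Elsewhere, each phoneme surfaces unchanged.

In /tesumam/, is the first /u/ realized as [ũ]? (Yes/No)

Rule 1 applies to /u/ (between /s/ and /m/: before a nasal consonant) → [ũ].
The actual realization is [ũ], which matches [ũ].

Yes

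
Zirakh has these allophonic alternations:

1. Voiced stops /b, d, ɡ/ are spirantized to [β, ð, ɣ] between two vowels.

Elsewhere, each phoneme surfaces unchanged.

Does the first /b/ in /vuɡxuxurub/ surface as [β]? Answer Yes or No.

/b/ (word-final) fails the environment for rule 1, so it stays [b].
The actual realization is [b], not [β].

No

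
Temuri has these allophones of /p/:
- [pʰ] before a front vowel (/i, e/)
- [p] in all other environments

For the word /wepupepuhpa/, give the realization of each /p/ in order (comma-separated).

Occurrence 1 (position 3): no conditioning environment matches → elsewhere allophone [p].
Occurrence 2 (position 5): before a front vowel (/i, e/) → [pʰ].
Occurrence 3 (position 7): no conditioning environment matches → elsewhere allophone [p].
Occurrence 4 (position 10): no conditioning environment matches → elsewhere allophone [p].

[p], [pʰ], [p], [p]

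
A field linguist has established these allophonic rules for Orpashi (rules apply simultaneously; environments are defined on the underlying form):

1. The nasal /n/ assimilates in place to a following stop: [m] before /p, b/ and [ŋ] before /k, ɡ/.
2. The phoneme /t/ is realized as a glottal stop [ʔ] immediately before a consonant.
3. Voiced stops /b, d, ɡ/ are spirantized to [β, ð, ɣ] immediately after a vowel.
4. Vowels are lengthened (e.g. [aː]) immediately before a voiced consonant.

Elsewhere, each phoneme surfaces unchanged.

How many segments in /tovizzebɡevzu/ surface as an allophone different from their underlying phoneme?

5

Segments that undergo a rule: /o/ → [oː] (rule 4); /i/ → [iː] (rule 4); /e/ → [eː] (rule 4); /b/ → [β] (rule 3); /e/ → [eː] (rule 4).
All other segments surface unchanged.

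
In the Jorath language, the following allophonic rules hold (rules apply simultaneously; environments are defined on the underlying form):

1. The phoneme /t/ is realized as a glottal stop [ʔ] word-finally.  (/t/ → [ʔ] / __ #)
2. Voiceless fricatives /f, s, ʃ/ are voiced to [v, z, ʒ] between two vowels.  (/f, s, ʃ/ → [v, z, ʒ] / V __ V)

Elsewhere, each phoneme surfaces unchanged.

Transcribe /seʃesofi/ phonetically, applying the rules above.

[seʒezovi]

/s/ — word-initial; rule 2 does not apply here → [s].
/e/ (between /s/ and /ʃ/): no rule targets it → [e].
/ʃ/ (between /e/ and /e/) occurs between two vowels → [ʒ] by rule 2.
/e/ — not in any rule's target class → [e].
/s/ (between /e/ and /o/): between two vowels, so rule 2 applies → [z].
/o/ (between /s/ and /f/): no rule targets it → [o].
/f/ meets the environment for rule 2 (between two vowels) → [v].
/i/ — not in any rule's target class → [i].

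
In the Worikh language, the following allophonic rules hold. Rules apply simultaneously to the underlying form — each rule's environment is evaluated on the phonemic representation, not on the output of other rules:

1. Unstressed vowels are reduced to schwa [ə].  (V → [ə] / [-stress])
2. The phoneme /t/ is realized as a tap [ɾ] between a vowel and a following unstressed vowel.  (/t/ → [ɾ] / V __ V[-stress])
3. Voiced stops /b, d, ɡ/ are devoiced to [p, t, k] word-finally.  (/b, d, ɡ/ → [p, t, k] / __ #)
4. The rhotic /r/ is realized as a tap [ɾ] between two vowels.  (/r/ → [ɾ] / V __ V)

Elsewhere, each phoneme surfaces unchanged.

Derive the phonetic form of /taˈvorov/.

/t/ (word-initial): rule 2 targets it, but not between a vowel and a following unstressed vowel → unchanged [t].
/a/ (between /t/ and /v/) occurs in an unstressed syllable → [ə] by rule 1.
/o/ — between /v/ and /r/; rule 1 does not apply here → [o].
Rule 4 applies to /r/ (between /o/ and /o/: between two vowels) → [ɾ].
/o/ — between /r/ and /v/, in an unstressed syllable — surfaces as [ə] (rule 1).

[təˈvoɾəv]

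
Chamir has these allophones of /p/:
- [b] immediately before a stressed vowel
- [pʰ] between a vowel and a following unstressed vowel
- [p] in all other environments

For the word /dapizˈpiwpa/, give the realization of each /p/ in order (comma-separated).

Occurrence 1 (position 3): between a vowel and a following unstressed vowel → [pʰ].
Occurrence 2 (position 6): immediately before a stressed vowel → [b].
Occurrence 3 (position 9): no conditioning environment matches → elsewhere allophone [p].

[pʰ], [b], [p]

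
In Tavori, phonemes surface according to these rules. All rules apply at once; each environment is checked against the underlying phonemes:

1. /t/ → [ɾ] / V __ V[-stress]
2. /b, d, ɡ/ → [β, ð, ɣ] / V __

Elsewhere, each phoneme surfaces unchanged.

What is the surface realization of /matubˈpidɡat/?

Rule 1 applies to /t/ (between /a/ and /u/: between a vowel and a following unstressed vowel) → [ɾ].
Rule 2 applies to /b/ (between /u/ and /p/: immediately after a vowel) → [β].
/d/ — between /i/ and /ɡ/, immediately after a vowel — surfaces as [ð] (rule 2).
/ɡ/ — between /d/ and /a/; rule 2 does not apply here → [ɡ].
/t/ — word-final; rule 1 does not apply here → [t].

[maɾuβˈpiðɡat]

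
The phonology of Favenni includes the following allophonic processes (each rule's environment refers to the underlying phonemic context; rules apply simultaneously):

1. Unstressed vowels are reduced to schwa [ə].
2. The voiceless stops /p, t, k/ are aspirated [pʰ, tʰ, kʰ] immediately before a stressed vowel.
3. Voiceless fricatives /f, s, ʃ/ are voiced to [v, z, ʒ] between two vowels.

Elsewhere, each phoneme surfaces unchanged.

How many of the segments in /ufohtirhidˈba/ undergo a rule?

5

Segments that undergo a rule: /u/ → [ə] (rule 1); /f/ → [v] (rule 3); /o/ → [ə] (rule 1); /i/ → [ə] (rule 1); /i/ → [ə] (rule 1).
All other segments surface unchanged.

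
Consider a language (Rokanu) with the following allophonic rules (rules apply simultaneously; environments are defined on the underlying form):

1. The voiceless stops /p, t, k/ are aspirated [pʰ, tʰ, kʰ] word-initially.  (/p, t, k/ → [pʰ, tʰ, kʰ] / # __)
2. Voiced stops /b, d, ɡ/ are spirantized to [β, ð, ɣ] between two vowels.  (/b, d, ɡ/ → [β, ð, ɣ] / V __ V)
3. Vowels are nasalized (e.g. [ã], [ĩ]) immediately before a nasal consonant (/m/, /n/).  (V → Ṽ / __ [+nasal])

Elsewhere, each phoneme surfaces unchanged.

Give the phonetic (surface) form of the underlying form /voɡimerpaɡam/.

[voɣĩmerpaɣãm]

/v/ — not in any rule's target class → [v].
/o/ (between /v/ and /ɡ/): rule 3 targets it, but not before a nasal consonant → unchanged [o].
/ɡ/ — between /o/ and /i/, between two vowels — surfaces as [ɣ] (rule 2).
/i/ (between /ɡ/ and /m/) occurs before a nasal consonant → [ĩ] by rule 3.
/m/ — not in any rule's target class → [m].
/e/ (between /m/ and /r/) is in the target of rule 3 but the environment (before a nasal consonant) is not met → [e].
/r/ stays [r].
/p/ — between /r/ and /a/; rule 1 does not apply here → [p].
/a/ (between /p/ and /ɡ/): rule 3 targets it, but not before a nasal consonant → unchanged [a].
Rule 2 applies to /ɡ/ (between /a/ and /a/: between two vowels) → [ɣ].
Rule 3 applies to /a/ (between /ɡ/ and /m/: before a nasal consonant) → [ã].
/m/ stays [m].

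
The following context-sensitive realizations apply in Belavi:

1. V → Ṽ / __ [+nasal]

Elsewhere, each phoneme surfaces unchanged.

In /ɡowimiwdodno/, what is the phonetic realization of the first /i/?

[ĩ]

/i/ (between /w/ and /m/) occurs before a nasal consonant → [ĩ] by rule 1.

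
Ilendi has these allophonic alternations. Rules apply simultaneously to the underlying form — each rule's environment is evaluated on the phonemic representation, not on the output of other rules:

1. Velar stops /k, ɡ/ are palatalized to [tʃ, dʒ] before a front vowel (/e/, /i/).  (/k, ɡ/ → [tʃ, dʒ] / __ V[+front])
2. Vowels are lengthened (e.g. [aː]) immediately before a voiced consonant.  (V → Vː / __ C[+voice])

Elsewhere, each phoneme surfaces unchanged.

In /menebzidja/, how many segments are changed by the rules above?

3

Segments that undergo a rule: /e/ → [eː] (rule 2); /e/ → [eː] (rule 2); /i/ → [iː] (rule 2).
All other segments surface unchanged.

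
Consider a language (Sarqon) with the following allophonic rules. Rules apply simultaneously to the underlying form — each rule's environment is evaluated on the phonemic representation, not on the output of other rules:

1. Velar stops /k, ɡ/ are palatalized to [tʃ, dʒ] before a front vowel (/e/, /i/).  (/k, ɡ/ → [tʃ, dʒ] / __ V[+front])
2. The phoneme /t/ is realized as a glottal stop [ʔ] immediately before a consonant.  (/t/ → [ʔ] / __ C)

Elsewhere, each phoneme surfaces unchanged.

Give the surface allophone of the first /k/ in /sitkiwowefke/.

[tʃ]

/k/ meets the environment for rule 1 (before a front vowel) → [tʃ].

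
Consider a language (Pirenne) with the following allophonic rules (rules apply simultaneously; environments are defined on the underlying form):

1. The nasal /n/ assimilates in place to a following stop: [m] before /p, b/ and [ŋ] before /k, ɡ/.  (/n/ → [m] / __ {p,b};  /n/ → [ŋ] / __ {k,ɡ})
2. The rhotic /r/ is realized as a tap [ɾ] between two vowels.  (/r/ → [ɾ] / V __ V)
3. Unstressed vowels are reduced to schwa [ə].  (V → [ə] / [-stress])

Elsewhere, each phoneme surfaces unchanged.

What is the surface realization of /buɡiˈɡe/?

/b/ (word-initial): no rule targets it → [b].
Rule 3 applies to /u/ (between /b/ and /ɡ/: in an unstressed syllable) → [ə].
/ɡ/ (between /u/ and /i/) is unaffected → [ɡ].
/i/ (between /ɡ/ and /ɡ/): in an unstressed syllable, so rule 3 applies → [ə].
/ɡ/ (between /i/ and /e/) is unaffected → [ɡ].
/e/ (word-final) fails the environment for rule 3, so it stays [e].

[bəɡəˈɡe]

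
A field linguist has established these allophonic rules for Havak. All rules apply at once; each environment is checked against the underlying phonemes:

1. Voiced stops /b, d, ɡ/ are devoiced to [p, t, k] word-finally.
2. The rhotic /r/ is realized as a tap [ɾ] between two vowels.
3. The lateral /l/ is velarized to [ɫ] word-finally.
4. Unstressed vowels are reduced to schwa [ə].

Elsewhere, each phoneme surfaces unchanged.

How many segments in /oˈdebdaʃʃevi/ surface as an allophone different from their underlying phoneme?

Segments that undergo a rule: /o/ → [ə] (rule 4); /a/ → [ə] (rule 4); /e/ → [ə] (rule 4); /i/ → [ə] (rule 4).
All other segments surface unchanged.

4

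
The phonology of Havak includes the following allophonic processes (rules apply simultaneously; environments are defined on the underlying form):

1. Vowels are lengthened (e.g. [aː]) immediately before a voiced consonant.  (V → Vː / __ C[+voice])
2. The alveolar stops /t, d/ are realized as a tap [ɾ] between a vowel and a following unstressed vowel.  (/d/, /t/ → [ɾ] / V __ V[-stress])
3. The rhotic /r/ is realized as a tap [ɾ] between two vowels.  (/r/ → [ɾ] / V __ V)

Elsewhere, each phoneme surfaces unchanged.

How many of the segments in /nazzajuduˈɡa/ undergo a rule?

Segments that undergo a rule: /a/ → [aː] (rule 1); /a/ → [aː] (rule 1); /u/ → [uː] (rule 1); /d/ → [ɾ] (rule 2); /u/ → [uː] (rule 1).
All other segments surface unchanged.

5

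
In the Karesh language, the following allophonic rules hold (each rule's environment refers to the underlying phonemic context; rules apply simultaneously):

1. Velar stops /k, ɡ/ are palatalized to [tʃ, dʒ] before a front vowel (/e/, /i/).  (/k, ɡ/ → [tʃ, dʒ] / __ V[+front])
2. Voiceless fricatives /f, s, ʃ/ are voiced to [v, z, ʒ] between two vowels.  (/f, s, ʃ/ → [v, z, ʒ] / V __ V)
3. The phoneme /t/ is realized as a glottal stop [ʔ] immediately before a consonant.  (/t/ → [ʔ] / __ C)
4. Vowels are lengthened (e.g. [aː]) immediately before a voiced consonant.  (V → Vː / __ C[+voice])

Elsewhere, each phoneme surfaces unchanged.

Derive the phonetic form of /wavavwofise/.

[waːvaːvwovize]

/w/ (word-initial) is unaffected → [w].
/a/ meets the environment for rule 4 (before a voiced consonant) → [aː].
/v/ stays [v].
/a/ (between /v/ and /v/) occurs before a voiced consonant → [aː] by rule 4.
/v/ (between /a/ and /w/) is unaffected → [v].
/w/ — not in any rule's target class → [w].
/o/ (between /w/ and /f/): rule 4 targets it, but not before a voiced consonant → unchanged [o].
/f/ meets the environment for rule 2 (between two vowels) → [v].
/i/ (between /f/ and /s/): rule 4 targets it, but not before a voiced consonant → unchanged [i].
/s/ meets the environment for rule 2 (between two vowels) → [z].
/e/ (word-final) fails the environment for rule 4, so it stays [e].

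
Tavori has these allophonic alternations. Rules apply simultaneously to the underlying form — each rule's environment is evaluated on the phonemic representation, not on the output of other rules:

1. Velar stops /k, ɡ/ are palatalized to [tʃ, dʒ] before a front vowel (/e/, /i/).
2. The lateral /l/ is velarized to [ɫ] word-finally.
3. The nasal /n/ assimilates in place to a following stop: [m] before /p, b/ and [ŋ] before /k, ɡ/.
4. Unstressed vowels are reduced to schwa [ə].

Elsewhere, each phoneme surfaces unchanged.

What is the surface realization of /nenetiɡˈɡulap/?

[nənətəɡˈɡuləp]

/n/ — word-initial; rule 3 does not apply here → [n].
/e/ (between /n/ and /n/): in an unstressed syllable, so rule 4 applies → [ə].
/n/ (between /e/ and /e/) fails the environment for rule 3, so it stays [n].
Rule 4 applies to /e/ (between /n/ and /t/: in an unstressed syllable) → [ə].
/t/ (between /e/ and /i/): no rule targets it → [t].
/i/ (between /t/ and /ɡ/) occurs in an unstressed syllable → [ə] by rule 4.
/ɡ/ (between /i/ and /ɡ/) fails the environment for rule 1, so it stays [ɡ].
/ɡ/ (between /ɡ/ and /u/) fails the environment for rule 1, so it stays [ɡ].
/u/ (between /ɡ/ and /l/) fails the environment for rule 4, so it stays [u].
/l/ (between /u/ and /a/) fails the environment for rule 2, so it stays [l].
/a/ (between /l/ and /p/): in an unstressed syllable, so rule 4 applies → [ə].
/p/ stays [p].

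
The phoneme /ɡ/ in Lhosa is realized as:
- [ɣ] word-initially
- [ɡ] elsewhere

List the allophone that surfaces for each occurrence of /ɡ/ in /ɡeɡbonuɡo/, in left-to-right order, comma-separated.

[ɣ], [ɡ], [ɡ]

Occurrence 1 (position 1): word-initially → [ɣ].
Occurrence 2 (position 3): no conditioning environment matches → elsewhere allophone [ɡ].
Occurrence 3 (position 8): no conditioning environment matches → elsewhere allophone [ɡ].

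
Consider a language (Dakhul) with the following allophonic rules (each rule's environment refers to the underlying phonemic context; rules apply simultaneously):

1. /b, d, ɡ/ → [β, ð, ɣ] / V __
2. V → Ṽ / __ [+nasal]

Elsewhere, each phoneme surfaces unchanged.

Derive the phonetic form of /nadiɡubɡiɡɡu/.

/n/ stays [n].
/a/ (between /n/ and /d/): rule 2 targets it, but not before a nasal consonant → unchanged [a].
/d/ meets the environment for rule 1 (immediately after a vowel) → [ð].
/i/ (between /d/ and /ɡ/) fails the environment for rule 2, so it stays [i].
/ɡ/ — between /i/ and /u/, immediately after a vowel — surfaces as [ɣ] (rule 1).
/u/ (between /ɡ/ and /b/) fails the environment for rule 2, so it stays [u].
/b/ — between /u/ and /ɡ/, immediately after a vowel — surfaces as [β] (rule 1).
/ɡ/ (between /b/ and /i/): rule 1 targets it, but not immediately after a vowel → unchanged [ɡ].
/i/ (between /ɡ/ and /ɡ/): rule 2 targets it, but not before a nasal consonant → unchanged [i].
Rule 1 applies to /ɡ/ (between /i/ and /ɡ/: immediately after a vowel) → [ɣ].
/ɡ/ — between /ɡ/ and /u/; rule 1 does not apply here → [ɡ].
/u/ — word-final; rule 2 does not apply here → [u].

[naðiɣuβɡiɣɡu]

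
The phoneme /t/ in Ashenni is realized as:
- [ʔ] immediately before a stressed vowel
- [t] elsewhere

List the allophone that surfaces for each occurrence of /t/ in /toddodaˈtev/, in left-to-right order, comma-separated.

Occurrence 1 (position 1): no conditioning environment matches → elsewhere allophone [t].
Occurrence 2 (position 8): immediately before a stressed vowel → [ʔ].

[t], [ʔ]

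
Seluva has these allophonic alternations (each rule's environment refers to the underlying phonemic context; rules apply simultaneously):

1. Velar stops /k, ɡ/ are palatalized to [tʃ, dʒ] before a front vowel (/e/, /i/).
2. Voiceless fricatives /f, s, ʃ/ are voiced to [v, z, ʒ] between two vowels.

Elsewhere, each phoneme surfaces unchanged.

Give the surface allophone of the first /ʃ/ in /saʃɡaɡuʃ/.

/ʃ/ (between /a/ and /ɡ/): rule 2 targets it, but not between two vowels → unchanged [ʃ].

[ʃ]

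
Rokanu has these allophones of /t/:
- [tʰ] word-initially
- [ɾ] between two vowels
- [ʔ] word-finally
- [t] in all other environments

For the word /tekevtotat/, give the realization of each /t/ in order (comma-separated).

Occurrence 1 (position 1): word-initially → [tʰ].
Occurrence 2 (position 6): no conditioning environment matches → elsewhere allophone [t].
Occurrence 3 (position 8): between two vowels → [ɾ].
Occurrence 4 (position 10): word-finally → [ʔ].

[tʰ], [t], [ɾ], [ʔ]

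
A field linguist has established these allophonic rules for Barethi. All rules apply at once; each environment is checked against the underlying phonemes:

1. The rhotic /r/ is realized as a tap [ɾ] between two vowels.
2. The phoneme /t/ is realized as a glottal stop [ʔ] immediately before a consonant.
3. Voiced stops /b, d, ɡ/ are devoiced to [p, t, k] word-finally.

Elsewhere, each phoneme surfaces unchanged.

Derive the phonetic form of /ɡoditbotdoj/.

[ɡodiʔboʔdoj]

/ɡ/ (word-initial): rule 3 targets it, but not word-finally → unchanged [ɡ].
/o/ (between /ɡ/ and /d/): no rule targets it → [o].
/d/ (between /o/ and /i/) is in the target of rule 3 but the environment (word-finally) is not met → [d].
/i/ — not in any rule's target class → [i].
/t/ (between /i/ and /b/): immediately before a consonant, so rule 2 applies → [ʔ].
/b/ — between /t/ and /o/; rule 3 does not apply here → [b].
/o/ — not in any rule's target class → [o].
/t/ meets the environment for rule 2 (immediately before a consonant) → [ʔ].
/d/ — between /t/ and /o/; rule 3 does not apply here → [d].
/o/ — not in any rule's target class → [o].
/j/ stays [j].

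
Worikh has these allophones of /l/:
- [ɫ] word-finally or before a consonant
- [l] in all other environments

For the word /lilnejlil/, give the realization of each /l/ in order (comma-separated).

[l], [ɫ], [l], [ɫ]

Occurrence 1 (position 1): no conditioning environment matches → elsewhere allophone [l].
Occurrence 2 (position 3): word-finally or before a consonant → [ɫ].
Occurrence 3 (position 7): no conditioning environment matches → elsewhere allophone [l].
Occurrence 4 (position 9): word-finally or before a consonant → [ɫ].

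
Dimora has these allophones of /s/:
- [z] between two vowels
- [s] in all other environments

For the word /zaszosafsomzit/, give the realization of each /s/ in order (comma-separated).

[s], [z], [s]

Occurrence 1 (position 3): no conditioning environment matches → elsewhere allophone [s].
Occurrence 2 (position 6): between two vowels → [z].
Occurrence 3 (position 9): no conditioning environment matches → elsewhere allophone [s].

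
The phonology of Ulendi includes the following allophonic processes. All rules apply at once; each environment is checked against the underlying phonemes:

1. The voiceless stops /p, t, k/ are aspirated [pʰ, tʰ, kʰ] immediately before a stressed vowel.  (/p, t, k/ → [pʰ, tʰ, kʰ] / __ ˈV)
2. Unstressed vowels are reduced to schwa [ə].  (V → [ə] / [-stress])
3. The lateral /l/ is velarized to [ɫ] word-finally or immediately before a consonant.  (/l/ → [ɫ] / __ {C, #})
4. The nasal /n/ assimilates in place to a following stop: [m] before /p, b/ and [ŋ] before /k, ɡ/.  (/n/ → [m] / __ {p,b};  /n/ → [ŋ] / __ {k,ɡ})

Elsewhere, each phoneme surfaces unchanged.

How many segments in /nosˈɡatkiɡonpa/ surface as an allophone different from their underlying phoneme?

Segments that undergo a rule: /o/ → [ə] (rule 2); /i/ → [ə] (rule 2); /o/ → [ə] (rule 2); /n/ → [m] (rule 4); /a/ → [ə] (rule 2).
All other segments surface unchanged.

5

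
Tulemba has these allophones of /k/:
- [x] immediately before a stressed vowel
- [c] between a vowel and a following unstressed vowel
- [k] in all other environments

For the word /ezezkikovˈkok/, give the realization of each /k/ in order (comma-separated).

Occurrence 1 (position 5): no conditioning environment matches → elsewhere allophone [k].
Occurrence 2 (position 7): between a vowel and a following unstressed vowel → [c].
Occurrence 3 (position 10): immediately before a stressed vowel → [x].
Occurrence 4 (position 12): no conditioning environment matches → elsewhere allophone [k].

[k], [c], [x], [k]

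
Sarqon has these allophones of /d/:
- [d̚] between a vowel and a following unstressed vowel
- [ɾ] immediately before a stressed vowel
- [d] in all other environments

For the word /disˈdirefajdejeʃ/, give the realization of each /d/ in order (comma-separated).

Occurrence 1 (position 1): no conditioning environment matches → elsewhere allophone [d].
Occurrence 2 (position 4): immediately before a stressed vowel → [ɾ].
Occurrence 3 (position 11): no conditioning environment matches → elsewhere allophone [d].

[d], [ɾ], [d]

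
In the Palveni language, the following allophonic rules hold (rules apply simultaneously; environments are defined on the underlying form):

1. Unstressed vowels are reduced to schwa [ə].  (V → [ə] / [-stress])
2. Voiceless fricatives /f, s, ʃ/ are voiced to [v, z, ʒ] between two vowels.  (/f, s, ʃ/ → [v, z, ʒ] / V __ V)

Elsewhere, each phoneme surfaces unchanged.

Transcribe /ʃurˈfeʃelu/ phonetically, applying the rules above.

/ʃ/ (word-initial) fails the environment for rule 2, so it stays [ʃ].
/u/ (between /ʃ/ and /r/): in an unstressed syllable, so rule 1 applies → [ə].
/r/ stays [r].
/f/ — between /r/ and /e/; rule 2 does not apply here → [f].
/e/ — between /f/ and /ʃ/; rule 1 does not apply here → [e].
/ʃ/ — between /e/ and /e/, between two vowels — surfaces as [ʒ] (rule 2).
/e/ (between /ʃ/ and /l/) occurs in an unstressed syllable → [ə] by rule 1.
/l/ — not in any rule's target class → [l].
Rule 1 applies to /u/ (word-final: in an unstressed syllable) → [ə].

[ʃərˈfeʒələ]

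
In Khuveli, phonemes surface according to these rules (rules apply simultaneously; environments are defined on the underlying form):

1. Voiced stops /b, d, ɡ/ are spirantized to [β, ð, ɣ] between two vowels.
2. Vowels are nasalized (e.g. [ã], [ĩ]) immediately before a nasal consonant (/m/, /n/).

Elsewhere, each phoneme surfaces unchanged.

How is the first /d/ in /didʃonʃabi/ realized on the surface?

[d]

/d/ — word-initial; rule 1 does not apply here → [d].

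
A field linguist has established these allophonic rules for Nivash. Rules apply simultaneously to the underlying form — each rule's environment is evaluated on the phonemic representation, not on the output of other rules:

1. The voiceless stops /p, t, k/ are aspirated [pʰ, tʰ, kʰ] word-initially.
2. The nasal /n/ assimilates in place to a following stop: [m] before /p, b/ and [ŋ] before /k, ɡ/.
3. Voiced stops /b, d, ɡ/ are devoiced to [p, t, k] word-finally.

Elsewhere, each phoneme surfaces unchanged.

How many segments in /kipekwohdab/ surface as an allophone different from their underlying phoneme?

Segments that undergo a rule: /k/ → [kʰ] (rule 1); /b/ → [p] (rule 3).
All other segments surface unchanged.

2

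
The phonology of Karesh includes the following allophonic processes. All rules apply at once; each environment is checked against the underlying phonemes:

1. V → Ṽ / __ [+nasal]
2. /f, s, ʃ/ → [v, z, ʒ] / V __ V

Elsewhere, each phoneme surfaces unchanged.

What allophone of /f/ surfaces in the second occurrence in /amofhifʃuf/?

[f]

/f/ — between /i/ and /ʃ/; rule 2 does not apply here → [f].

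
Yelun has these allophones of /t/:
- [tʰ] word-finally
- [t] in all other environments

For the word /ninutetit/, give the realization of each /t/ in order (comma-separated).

[t], [t], [tʰ]

Occurrence 1 (position 5): no conditioning environment matches → elsewhere allophone [t].
Occurrence 2 (position 7): no conditioning environment matches → elsewhere allophone [t].
Occurrence 3 (position 9): word-finally → [tʰ].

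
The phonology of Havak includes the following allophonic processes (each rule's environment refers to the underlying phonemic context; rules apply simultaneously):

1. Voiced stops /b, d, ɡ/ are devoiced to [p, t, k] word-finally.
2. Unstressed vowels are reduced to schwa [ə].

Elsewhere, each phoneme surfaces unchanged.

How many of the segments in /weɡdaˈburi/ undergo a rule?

3

Segments that undergo a rule: /e/ → [ə] (rule 2); /a/ → [ə] (rule 2); /i/ → [ə] (rule 2).
All other segments surface unchanged.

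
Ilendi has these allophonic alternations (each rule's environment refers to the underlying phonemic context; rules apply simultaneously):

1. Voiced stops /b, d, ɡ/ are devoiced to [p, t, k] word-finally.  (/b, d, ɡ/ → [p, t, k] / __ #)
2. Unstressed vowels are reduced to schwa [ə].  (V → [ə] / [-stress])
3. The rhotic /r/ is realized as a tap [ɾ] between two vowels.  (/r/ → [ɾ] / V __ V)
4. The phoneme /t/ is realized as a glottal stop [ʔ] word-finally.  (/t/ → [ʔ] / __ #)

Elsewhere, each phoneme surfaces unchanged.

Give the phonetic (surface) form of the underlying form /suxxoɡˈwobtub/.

[səxxəɡˈwobtəp]

/s/ — not in any rule's target class → [s].
/u/ — between /s/ and /x/, in an unstressed syllable — surfaces as [ə] (rule 2).
/x/ (between /u/ and /x/) is unaffected → [x].
/x/ — not in any rule's target class → [x].
Rule 2 applies to /o/ (between /x/ and /ɡ/: in an unstressed syllable) → [ə].
/ɡ/ (between /o/ and /w/) is in the target of rule 1 but the environment (word-finally) is not met → [ɡ].
/w/ (between /ɡ/ and /o/) is unaffected → [w].
/o/ (between /w/ and /b/) fails the environment for rule 2, so it stays [o].
/b/ (between /o/ and /t/) is in the target of rule 1 but the environment (word-finally) is not met → [b].
/t/ — between /b/ and /u/; rule 4 does not apply here → [t].
/u/ (between /t/ and /b/): in an unstressed syllable, so rule 2 applies → [ə].
/b/ (word-final) occurs word-finally → [p] by rule 1.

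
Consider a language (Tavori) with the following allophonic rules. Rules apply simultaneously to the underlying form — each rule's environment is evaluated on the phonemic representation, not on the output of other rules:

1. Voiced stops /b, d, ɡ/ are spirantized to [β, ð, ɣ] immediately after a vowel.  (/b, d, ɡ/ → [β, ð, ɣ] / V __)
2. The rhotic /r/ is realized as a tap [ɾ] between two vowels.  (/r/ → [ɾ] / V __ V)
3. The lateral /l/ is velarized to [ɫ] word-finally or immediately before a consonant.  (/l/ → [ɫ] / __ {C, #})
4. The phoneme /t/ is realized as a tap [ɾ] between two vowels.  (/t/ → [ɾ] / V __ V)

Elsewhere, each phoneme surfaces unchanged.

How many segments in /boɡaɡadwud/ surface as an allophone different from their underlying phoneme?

4

Segments that undergo a rule: /ɡ/ → [ɣ] (rule 1); /ɡ/ → [ɣ] (rule 1); /d/ → [ð] (rule 1); /d/ → [ð] (rule 1).
All other segments surface unchanged.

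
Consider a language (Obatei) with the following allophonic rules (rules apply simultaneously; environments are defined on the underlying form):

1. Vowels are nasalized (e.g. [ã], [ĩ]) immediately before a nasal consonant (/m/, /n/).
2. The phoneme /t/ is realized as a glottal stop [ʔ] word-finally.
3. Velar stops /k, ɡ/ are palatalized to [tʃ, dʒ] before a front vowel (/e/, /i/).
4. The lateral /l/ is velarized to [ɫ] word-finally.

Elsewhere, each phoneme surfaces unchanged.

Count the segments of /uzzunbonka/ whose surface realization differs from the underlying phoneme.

Segments that undergo a rule: /u/ → [ũ] (rule 1); /o/ → [õ] (rule 1).
All other segments surface unchanged.

2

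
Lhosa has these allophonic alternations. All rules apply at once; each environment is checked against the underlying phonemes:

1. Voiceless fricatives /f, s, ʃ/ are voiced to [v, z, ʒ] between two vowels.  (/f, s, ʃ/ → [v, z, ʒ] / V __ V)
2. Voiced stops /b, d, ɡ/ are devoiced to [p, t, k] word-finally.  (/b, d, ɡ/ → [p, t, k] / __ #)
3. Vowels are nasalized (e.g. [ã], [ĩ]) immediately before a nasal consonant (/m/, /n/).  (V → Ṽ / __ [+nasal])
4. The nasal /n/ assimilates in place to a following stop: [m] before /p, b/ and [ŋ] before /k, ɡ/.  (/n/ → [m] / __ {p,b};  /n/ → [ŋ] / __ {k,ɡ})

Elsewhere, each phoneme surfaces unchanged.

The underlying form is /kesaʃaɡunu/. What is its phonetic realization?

[kezaʒaɡũnu]

/k/ stays [k].
/e/ (between /k/ and /s/): rule 3 targets it, but not before a nasal consonant → unchanged [e].
/s/ (between /e/ and /a/) occurs between two vowels → [z] by rule 1.
/a/ (between /s/ and /ʃ/) is in the target of rule 3 but the environment (before a nasal consonant) is not met → [a].
/ʃ/ — between /a/ and /a/, between two vowels — surfaces as [ʒ] (rule 1).
/a/ (between /ʃ/ and /ɡ/) fails the environment for rule 3, so it stays [a].
/ɡ/ (between /a/ and /u/): rule 2 targets it, but not word-finally → unchanged [ɡ].
/u/ meets the environment for rule 3 (before a nasal consonant) → [ũ].
/n/ (between /u/ and /u/) fails the environment for rule 4, so it stays [n].
/u/ (word-final): rule 3 targets it, but not before a nasal consonant → unchanged [u].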